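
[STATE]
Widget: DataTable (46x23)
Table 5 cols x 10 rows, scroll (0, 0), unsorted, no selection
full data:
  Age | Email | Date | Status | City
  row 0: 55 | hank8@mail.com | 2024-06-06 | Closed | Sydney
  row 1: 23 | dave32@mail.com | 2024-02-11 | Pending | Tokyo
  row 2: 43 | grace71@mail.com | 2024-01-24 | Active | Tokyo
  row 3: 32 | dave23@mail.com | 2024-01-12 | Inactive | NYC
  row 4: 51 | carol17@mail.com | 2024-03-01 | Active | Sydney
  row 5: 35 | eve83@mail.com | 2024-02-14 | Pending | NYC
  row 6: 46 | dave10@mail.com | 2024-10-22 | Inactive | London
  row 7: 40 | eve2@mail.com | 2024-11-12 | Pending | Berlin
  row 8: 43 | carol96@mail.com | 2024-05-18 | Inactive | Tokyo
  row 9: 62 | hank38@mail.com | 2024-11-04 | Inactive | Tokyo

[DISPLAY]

Age│Email           │Date      │Status  │City 
───┼────────────────┼──────────┼────────┼─────
55 │hank8@mail.com  │2024-06-06│Closed  │Sydne
23 │dave32@mail.com │2024-02-11│Pending │Tokyo
43 │grace71@mail.com│2024-01-24│Active  │Tokyo
32 │dave23@mail.com │2024-01-12│Inactive│NYC  
51 │carol17@mail.com│2024-03-01│Active  │Sydne
35 │eve83@mail.com  │2024-02-14│Pending │NYC  
46 │dave10@mail.com │2024-10-22│Inactive│Londo
40 │eve2@mail.com   │2024-11-12│Pending │Berli
43 │carol96@mail.com│2024-05-18│Inactive│Tokyo
62 │hank38@mail.com │2024-11-04│Inactive│Tokyo
                                              
                                              
                                              
                                              
                                              
                                              
                                              
                                              
                                              
                                              
                                              


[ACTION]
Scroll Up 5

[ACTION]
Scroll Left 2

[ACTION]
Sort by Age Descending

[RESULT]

Ag▼│Email           │Date      │Status  │City 
───┼────────────────┼──────────┼────────┼─────
62 │hank38@mail.com │2024-11-04│Inactive│Tokyo
55 │hank8@mail.com  │2024-06-06│Closed  │Sydne
51 │carol17@mail.com│2024-03-01│Active  │Sydne
46 │dave10@mail.com │2024-10-22│Inactive│Londo
43 │grace71@mail.com│2024-01-24│Active  │Tokyo
43 │carol96@mail.com│2024-05-18│Inactive│Tokyo
40 │eve2@mail.com   │2024-11-12│Pending │Berli
35 │eve83@mail.com  │2024-02-14│Pending │NYC  
32 │dave23@mail.com │2024-01-12│Inactive│NYC  
23 │dave32@mail.com │2024-02-11│Pending │Tokyo
                                              
                                              
                                              
                                              
                                              
                                              
                                              
                                              
                                              
                                              
                                              


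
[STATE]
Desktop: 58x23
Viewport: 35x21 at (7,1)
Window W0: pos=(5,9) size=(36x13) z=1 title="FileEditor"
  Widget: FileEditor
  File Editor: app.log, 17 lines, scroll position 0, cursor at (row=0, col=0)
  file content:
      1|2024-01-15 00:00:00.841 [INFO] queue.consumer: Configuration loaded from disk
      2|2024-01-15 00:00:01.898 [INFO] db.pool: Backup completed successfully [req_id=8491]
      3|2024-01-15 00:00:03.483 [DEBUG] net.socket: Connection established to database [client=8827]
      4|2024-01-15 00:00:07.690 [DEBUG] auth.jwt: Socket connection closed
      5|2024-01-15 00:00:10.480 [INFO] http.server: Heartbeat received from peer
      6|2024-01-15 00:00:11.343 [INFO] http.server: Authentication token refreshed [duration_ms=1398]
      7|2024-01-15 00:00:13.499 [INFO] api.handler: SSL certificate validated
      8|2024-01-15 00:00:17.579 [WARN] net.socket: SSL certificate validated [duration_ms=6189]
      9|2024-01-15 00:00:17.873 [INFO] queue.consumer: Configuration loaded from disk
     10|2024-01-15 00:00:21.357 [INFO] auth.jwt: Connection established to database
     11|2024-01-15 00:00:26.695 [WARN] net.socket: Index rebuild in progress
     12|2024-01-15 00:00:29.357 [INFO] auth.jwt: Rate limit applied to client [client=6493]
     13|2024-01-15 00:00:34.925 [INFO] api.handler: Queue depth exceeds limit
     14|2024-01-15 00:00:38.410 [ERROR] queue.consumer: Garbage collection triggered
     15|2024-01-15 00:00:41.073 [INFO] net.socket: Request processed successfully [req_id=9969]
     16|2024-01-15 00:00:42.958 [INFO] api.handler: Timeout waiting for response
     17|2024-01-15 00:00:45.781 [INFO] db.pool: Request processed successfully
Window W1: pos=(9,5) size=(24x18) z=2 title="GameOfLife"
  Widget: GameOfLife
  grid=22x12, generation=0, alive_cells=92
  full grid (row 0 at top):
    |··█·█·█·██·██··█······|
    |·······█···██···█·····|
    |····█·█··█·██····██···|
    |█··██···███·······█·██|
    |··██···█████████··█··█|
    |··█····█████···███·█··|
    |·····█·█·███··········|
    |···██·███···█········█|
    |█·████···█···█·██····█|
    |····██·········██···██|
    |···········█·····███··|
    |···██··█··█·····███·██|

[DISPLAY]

                                   
                                   
                                   
                                   
  ┏━━━━━━━━━━━━━━━━━━━━━━┓         
  ┃ GameOfLife           ┃         
  ┠──────────────────────┨         
  ┃Gen: 0                ┃         
━━┃··█·█·█·██·██··█······┃━━━━━━━┓ 
Fi┃·······█···██···█·····┃       ┃ 
──┃····█·█··█·██····██···┃───────┨ 
02┃█··██···███·······█·██┃FO] qu▲┃ 
02┃··██···█████████··█··█┃FO] db█┃ 
02┃··█····█████···███·█··┃BUG] n░┃ 
02┃·····█·█·███··········┃BUG] a░┃ 
02┃···██·███···█········█┃FO] ht░┃ 
02┃█·████···█···█·██····█┃FO] ht░┃ 
02┃····██·········██···██┃FO] ap░┃ 
02┃···········█·····███··┃RN] ne░┃ 
02┃···██··█··█·····███·██┃FO] qu▼┃ 
━━┃                      ┃━━━━━━━┛ 


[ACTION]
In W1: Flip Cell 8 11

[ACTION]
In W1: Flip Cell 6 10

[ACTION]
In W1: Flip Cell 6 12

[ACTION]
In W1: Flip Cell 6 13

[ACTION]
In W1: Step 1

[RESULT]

                                   
                                   
                                   
                                   
  ┏━━━━━━━━━━━━━━━━━━━━━━┓         
  ┃ GameOfLife           ┃         
  ┠──────────────────────┨         
  ┃Gen: 1                ┃         
━━┃·······██·███·········┃━━━━━━━┓ 
Fi┃···█··██·█···█··██····┃       ┃ 
──┃···███·█·█··█····███··┃───────┨ 
02┃··█·██········█···█·██┃FO] qu▲┃ 
02┃·██·█·······████··█··█┃FO] db█┃ 
02┃··██···········████···┃BUG] n░┃ 
02┃···███·······█··█·····┃BUG] a░┃ 
02┃··█····█·█····█·······┃FO] ht░┃ 
02┃··█····██···█·███····█┃FO] ht░┃ 
02┃·····█····█·█·██··████┃FO] ap░┃ 
02┃···█·█·········█······┃RN] ne░┃ 
02┃················█···█·┃FO] qu▼┃ 
━━┃                      ┃━━━━━━━┛ 


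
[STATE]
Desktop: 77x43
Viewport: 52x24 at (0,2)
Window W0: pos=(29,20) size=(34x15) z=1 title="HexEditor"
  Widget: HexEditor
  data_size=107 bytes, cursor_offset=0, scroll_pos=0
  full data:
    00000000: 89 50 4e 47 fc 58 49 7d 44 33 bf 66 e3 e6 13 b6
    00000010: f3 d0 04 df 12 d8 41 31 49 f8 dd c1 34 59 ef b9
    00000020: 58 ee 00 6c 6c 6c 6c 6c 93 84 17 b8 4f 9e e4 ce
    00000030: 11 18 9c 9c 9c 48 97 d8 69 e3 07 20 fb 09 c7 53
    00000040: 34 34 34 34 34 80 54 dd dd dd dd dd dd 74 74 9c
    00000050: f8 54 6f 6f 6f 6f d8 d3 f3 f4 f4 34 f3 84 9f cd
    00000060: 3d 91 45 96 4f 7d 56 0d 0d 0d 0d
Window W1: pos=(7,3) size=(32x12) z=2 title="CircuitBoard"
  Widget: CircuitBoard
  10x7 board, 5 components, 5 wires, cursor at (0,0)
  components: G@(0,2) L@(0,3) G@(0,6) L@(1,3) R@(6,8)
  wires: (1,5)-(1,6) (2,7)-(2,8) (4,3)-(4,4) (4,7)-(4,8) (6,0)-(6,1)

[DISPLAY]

                                                    
       ┏━━━━━━━━━━━━━━━━━━━━━━━━━━━━━━┓             
       ┃ CircuitBoard                 ┃             
       ┠──────────────────────────────┨             
       ┃   0 1 2 3 4 5 6 7 8 9        ┃             
       ┃0  [.]      G   L           G ┃             
       ┃                              ┃             
       ┃1               L       · ─ · ┃             
       ┃                              ┃             
       ┃2                             ┃             
       ┃                              ┃             
       ┃3                             ┃             
       ┗━━━━━━━━━━━━━━━━━━━━━━━━━━━━━━┛             
                                                    
                                                    
                                                    
                                                    
                                                    
                             ┏━━━━━━━━━━━━━━━━━━━━━━
                             ┃ HexEditor            
                             ┠──────────────────────
                             ┃00000000  89 50 4e 47 
                             ┃00000010  f3 d0 04 df 
                             ┃00000020  58 ee 00 6c 


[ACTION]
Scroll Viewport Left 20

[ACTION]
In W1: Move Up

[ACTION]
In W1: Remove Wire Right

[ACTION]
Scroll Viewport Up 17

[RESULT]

                                                    
                                                    
                                                    
       ┏━━━━━━━━━━━━━━━━━━━━━━━━━━━━━━┓             
       ┃ CircuitBoard                 ┃             
       ┠──────────────────────────────┨             
       ┃   0 1 2 3 4 5 6 7 8 9        ┃             
       ┃0  [.]      G   L           G ┃             
       ┃                              ┃             
       ┃1               L       · ─ · ┃             
       ┃                              ┃             
       ┃2                             ┃             
       ┃                              ┃             
       ┃3                             ┃             
       ┗━━━━━━━━━━━━━━━━━━━━━━━━━━━━━━┛             
                                                    
                                                    
                                                    
                                                    
                                                    
                             ┏━━━━━━━━━━━━━━━━━━━━━━
                             ┃ HexEditor            
                             ┠──────────────────────
                             ┃00000000  89 50 4e 47 


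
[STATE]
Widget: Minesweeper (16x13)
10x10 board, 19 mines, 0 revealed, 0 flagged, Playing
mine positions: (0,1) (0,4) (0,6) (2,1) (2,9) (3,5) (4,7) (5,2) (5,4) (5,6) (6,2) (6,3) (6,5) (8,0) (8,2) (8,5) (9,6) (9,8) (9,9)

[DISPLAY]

■■■■■■■■■■      
■■■■■■■■■■      
■■■■■■■■■■      
■■■■■■■■■■      
■■■■■■■■■■      
■■■■■■■■■■      
■■■■■■■■■■      
■■■■■■■■■■      
■■■■■■■■■■      
■■■■■■■■■■      
                
                
                


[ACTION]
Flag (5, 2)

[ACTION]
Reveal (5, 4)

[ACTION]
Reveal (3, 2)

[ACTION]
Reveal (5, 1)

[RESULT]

■✹■■✹■✹■■■      
■■■■■■■■■■      
■✹■■■■■■■✹      
■■■■■✹■■■■      
■■■■■■■✹■■      
■■✹■✹■✹■■■      
■■✹✹■✹■■■■      
■■■■■■■■■■      
✹■✹■■✹■■■■      
■■■■■■✹■✹✹      
                
                
                


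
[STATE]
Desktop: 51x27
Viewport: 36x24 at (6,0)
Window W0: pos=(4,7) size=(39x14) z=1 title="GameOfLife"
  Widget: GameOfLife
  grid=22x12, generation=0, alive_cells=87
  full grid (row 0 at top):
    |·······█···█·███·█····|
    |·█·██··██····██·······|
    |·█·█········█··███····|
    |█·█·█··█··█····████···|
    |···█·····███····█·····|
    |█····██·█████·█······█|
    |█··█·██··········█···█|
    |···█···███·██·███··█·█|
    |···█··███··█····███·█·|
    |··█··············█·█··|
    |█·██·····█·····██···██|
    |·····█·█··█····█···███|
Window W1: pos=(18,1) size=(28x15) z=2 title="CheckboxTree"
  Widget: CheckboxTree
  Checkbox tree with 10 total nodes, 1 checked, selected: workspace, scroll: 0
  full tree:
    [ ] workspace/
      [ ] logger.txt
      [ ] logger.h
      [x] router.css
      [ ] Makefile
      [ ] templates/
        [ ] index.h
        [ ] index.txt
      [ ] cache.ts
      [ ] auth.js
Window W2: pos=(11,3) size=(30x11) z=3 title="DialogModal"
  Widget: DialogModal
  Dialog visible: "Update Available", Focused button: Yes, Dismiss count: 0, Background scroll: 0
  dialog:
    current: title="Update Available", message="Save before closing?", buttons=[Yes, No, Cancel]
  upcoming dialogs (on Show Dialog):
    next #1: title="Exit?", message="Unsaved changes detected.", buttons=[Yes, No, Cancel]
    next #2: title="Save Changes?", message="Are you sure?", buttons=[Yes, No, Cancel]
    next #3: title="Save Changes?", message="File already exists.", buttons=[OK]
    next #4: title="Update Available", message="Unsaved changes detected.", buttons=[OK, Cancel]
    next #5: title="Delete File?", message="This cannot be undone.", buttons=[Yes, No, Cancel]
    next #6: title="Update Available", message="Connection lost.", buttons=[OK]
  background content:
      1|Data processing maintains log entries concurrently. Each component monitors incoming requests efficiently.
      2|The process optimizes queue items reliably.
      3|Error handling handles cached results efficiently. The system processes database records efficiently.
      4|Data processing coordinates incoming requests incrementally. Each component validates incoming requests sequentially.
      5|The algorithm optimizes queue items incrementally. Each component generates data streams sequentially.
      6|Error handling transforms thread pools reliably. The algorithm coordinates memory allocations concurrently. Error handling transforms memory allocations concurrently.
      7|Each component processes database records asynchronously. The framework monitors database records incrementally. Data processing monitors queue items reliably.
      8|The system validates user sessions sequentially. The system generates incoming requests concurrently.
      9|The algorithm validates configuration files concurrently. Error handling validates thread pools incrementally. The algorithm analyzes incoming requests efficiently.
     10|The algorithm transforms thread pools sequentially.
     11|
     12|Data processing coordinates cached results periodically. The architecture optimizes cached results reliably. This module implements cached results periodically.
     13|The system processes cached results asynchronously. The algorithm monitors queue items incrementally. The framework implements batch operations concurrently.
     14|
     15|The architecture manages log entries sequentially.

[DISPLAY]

                                    
            ┏━━━━━━━━━━━━━━━━━━━━━━━
            ┃ CheckboxTree          
     ┏━━━━━━━━━━━━━━━━━━━━━━━━━━━━┓─
     ┃ DialogModal                ┃ 
     ┠────────────────────────────┨ 
     ┃Data processing maintains lo┃ 
━━━━━┃Th┌──────────────────────┐e ┃ 
GameO┃Er│   Update Available   │he┃ 
─────┃Da│ Save before closing? │s ┃ 
en: 0┃Th│ [Yes]  No   Cancel   │eu┃ 
█·██·┃Er└──────────────────────┘th┃ 
█·█··┃Each component processes dat┃ 
·█·█·┗━━━━━━━━━━━━━━━━━━━━━━━━━━━━┛ 
··█·····███·┃                       
····██·█████┗━━━━━━━━━━━━━━━━━━━━━━━
··█·██··········█···█               
··█···███·██·███··█·█               
··█··███··█····███·█·               
·█··············█·█··               
━━━━━━━━━━━━━━━━━━━━━━━━━━━━━━━━━━━━
                                    
                                    
                                    


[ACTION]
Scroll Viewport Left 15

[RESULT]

                                    
                  ┏━━━━━━━━━━━━━━━━━
                  ┃ CheckboxTree    
           ┏━━━━━━━━━━━━━━━━━━━━━━━━
           ┃ DialogModal            
           ┠────────────────────────
           ┃Data processing maintain
    ┏━━━━━━┃Th┌─────────────────────
    ┃ GameO┃Er│   Update Available  
    ┠──────┃Da│ Save before closing?
    ┃Gen: 0┃Th│ [Yes]  No   Cancel  
    ┃·█·██·┃Er└─────────────────────
    ┃·█·█··┃Each component processes
    ┃█·█·█·┗━━━━━━━━━━━━━━━━━━━━━━━━
    ┃···█·····███·┃                 
    ┃█····██·█████┗━━━━━━━━━━━━━━━━━
    ┃█··█·██··········█···█         
    ┃···█···███·██·███··█·█         
    ┃···█··███··█····███·█·         
    ┃··█··············█·█··         
    ┗━━━━━━━━━━━━━━━━━━━━━━━━━━━━━━━
                                    
                                    
                                    


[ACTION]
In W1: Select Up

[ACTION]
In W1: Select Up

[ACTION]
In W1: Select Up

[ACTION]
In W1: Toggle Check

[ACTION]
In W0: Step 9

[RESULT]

                                    
                  ┏━━━━━━━━━━━━━━━━━
                  ┃ CheckboxTree    
           ┏━━━━━━━━━━━━━━━━━━━━━━━━
           ┃ DialogModal            
           ┠────────────────────────
           ┃Data processing maintain
    ┏━━━━━━┃Th┌─────────────────────
    ┃ GameO┃Er│   Update Available  
    ┠──────┃Da│ Save before closing?
    ┃Gen: 9┃Th│ [Yes]  No   Cancel  
    ┃██····┃Er└─────────────────────
    ┃··█···┃Each component processes
    ┃██····┗━━━━━━━━━━━━━━━━━━━━━━━━
    ┃········██···┃                 
    ┃···█·█··██···┗━━━━━━━━━━━━━━━━━
    ┃██·█·██··█············         
    ┃██·█·█·█···█··········         
    ┃██··█··█··············         
    ┃·█··█······█··········         
    ┗━━━━━━━━━━━━━━━━━━━━━━━━━━━━━━━
                                    
                                    
                                    


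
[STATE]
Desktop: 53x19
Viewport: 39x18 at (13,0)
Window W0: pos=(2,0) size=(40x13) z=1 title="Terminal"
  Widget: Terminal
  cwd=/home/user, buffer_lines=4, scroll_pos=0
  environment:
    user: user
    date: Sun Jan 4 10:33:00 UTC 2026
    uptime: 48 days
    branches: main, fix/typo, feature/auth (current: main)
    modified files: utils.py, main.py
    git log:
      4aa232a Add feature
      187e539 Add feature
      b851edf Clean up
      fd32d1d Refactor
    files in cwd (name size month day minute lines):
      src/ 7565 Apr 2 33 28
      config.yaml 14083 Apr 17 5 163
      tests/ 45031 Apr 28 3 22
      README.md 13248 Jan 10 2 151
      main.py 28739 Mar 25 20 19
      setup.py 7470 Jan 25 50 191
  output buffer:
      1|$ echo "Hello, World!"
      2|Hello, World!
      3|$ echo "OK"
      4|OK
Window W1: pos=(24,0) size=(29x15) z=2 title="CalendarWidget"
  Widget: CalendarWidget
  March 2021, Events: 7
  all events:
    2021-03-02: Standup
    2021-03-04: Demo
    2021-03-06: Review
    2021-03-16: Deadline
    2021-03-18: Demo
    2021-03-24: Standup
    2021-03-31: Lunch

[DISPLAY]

━━━━━━━━━━━┏━━━━━━━━━━━━━━━━━━━━━━━━━━━
           ┃ CalendarWidget            
───────────┠───────────────────────────
llo, World!┃         March 2021        
ld!        ┃Mo Tu We Th Fr Sa Su       
"          ┃ 1  2*  3  4*  5  6*  7    
           ┃ 8  9 10 11 12 13 14       
           ┃15 16* 17 18* 19 20 21     
           ┃22 23 24* 25 26 27 28      
           ┃29 30 31*                  
           ┃                           
           ┃                           
━━━━━━━━━━━┃                           
           ┃                           
           ┗━━━━━━━━━━━━━━━━━━━━━━━━━━━
                                       
                                       
                                       


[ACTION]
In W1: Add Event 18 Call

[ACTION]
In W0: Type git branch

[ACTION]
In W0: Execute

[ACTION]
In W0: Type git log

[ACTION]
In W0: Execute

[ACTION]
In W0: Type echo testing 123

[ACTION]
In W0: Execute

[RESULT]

━━━━━━━━━━━┏━━━━━━━━━━━━━━━━━━━━━━━━━━━
           ┃ CalendarWidget            
───────────┠───────────────────────────
auth       ┃         March 2021        
           ┃Mo Tu We Th Fr Sa Su       
d feature  ┃ 1  2*  3  4*  5  6*  7    
d feature  ┃ 8  9 10 11 12 13 14       
ean up     ┃15 16* 17 18* 19 20 21     
factor     ┃22 23 24* 25 26 27 28      
ting 123   ┃29 30 31*                  
3          ┃                           
           ┃                           
━━━━━━━━━━━┃                           
           ┃                           
           ┗━━━━━━━━━━━━━━━━━━━━━━━━━━━
                                       
                                       
                                       


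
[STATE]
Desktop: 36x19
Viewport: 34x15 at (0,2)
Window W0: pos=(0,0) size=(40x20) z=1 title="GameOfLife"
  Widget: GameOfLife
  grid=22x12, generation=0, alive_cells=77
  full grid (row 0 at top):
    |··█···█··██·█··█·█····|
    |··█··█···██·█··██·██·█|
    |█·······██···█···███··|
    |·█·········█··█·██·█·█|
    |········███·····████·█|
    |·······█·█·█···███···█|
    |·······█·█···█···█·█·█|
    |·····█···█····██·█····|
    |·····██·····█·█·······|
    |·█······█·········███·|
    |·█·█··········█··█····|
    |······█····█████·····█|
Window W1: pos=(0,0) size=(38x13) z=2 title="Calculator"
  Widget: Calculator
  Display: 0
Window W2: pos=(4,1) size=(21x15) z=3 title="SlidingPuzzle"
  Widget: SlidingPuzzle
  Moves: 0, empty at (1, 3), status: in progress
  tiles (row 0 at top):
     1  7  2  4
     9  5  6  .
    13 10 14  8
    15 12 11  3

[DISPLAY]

┠───┃ SlidingPuzzle     ┃─────────
┃   ┠───────────────────┨         
┃┌──┃┌────┬────┬────┬───┃         
┃│ 7┃│  1 │  7 │  2 │  4┃         
┃├──┃├────┼────┼────┼───┃         
┃│ 4┃│  9 │  5 │  6 │   ┃         
┃├──┃├────┼────┼────┼───┃         
┃│ 1┃│ 13 │ 10 │ 14 │  8┃         
┃├──┃├────┼────┼────┼───┃         
┃│ 0┃│ 15 │ 12 │ 11 │  3┃         
┗━━━┃└────┴────┴────┴───┃━━━━━━━━━
┃·█·┃Moves: 0           ┃         
┃·█·┃                   ┃         
┃···┗━━━━━━━━━━━━━━━━━━━┛         
┃                                 


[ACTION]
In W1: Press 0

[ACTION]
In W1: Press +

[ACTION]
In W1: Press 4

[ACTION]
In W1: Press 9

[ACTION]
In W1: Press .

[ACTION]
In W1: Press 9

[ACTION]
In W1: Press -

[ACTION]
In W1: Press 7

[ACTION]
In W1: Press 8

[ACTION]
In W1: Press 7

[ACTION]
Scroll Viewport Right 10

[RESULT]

──┃ SlidingPuzzle     ┃───────────
  ┠───────────────────┨         78
──┃┌────┬────┬────┬───┃           
 7┃│  1 │  7 │  2 │  4┃           
──┃├────┼────┼────┼───┃           
 4┃│  9 │  5 │  6 │   ┃           
──┃├────┼────┼────┼───┃           
 1┃│ 13 │ 10 │ 14 │  8┃           
──┃├────┼────┼────┼───┃           
 0┃│ 15 │ 12 │ 11 │  3┃           
━━┃└────┴────┴────┴───┃━━━━━━━━━━━
█·┃Moves: 0           ┃           
█·┃                   ┃           
··┗━━━━━━━━━━━━━━━━━━━┛           
                                  


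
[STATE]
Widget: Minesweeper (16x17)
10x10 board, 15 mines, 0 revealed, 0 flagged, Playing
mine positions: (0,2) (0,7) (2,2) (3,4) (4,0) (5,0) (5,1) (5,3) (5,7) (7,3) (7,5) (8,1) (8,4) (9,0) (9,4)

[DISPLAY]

■■■■■■■■■■      
■■■■■■■■■■      
■■■■■■■■■■      
■■■■■■■■■■      
■■■■■■■■■■      
■■■■■■■■■■      
■■■■■■■■■■      
■■■■■■■■■■      
■■■■■■■■■■      
■■■■■■■■■■      
                
                
                
                
                
                
                


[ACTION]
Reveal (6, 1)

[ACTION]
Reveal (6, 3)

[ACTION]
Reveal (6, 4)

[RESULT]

■■■■■■■■■■      
■■■■■■■■■■      
■■■■■■■■■■      
■■■■■■■■■■      
■■■■■■■■■■      
■■■■■■■■■■      
■2■23■■■■■      
■■■■■■■■■■      
■■■■■■■■■■      
■■■■■■■■■■      
                
                
                
                
                
                
                


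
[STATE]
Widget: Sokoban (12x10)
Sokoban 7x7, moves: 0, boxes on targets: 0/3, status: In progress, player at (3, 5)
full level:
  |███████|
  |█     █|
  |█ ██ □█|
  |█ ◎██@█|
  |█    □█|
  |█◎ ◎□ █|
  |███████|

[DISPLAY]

███████     
█     █     
█ ██ □█     
█ ◎██@█     
█    □█     
█◎ ◎□ █     
███████     
Moves: 0  0/
            
            


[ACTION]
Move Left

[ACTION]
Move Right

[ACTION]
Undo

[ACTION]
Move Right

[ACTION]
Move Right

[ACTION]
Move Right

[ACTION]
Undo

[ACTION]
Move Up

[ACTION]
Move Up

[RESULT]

███████     
█    □█     
█ ██ @█     
█ ◎██ █     
█    □█     
█◎ ◎□ █     
███████     
Moves: 1  0/
            
            


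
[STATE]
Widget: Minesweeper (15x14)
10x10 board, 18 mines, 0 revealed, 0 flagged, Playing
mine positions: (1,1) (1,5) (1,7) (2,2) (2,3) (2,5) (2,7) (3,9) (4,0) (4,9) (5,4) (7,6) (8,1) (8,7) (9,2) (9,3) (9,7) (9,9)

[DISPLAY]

■■■■■■■■■■     
■■■■■■■■■■     
■■■■■■■■■■     
■■■■■■■■■■     
■■■■■■■■■■     
■■■■■■■■■■     
■■■■■■■■■■     
■■■■■■■■■■     
■■■■■■■■■■     
■■■■■■■■■■     
               
               
               
               


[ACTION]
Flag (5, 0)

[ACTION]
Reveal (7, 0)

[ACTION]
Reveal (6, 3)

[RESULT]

■■■■■■■■■■     
■■■■■■■■■■     
■■■■■■■■■■     
■■■■■■■■■■     
■■■■■■■■■■     
⚑■■■■■■■■■     
■■■1■■■■■■     
1■■■■■■■■■     
■■■■■■■■■■     
■■■■■■■■■■     
               
               
               
               


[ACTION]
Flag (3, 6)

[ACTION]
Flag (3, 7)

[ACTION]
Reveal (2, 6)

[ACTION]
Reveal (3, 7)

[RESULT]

■■■■■■■■■■     
■■■■■■■■■■     
■■■■■■4■■■     
■■■■■■⚑⚑■■     
■■■■■■■■■■     
⚑■■■■■■■■■     
■■■1■■■■■■     
1■■■■■■■■■     
■■■■■■■■■■     
■■■■■■■■■■     
               
               
               
               


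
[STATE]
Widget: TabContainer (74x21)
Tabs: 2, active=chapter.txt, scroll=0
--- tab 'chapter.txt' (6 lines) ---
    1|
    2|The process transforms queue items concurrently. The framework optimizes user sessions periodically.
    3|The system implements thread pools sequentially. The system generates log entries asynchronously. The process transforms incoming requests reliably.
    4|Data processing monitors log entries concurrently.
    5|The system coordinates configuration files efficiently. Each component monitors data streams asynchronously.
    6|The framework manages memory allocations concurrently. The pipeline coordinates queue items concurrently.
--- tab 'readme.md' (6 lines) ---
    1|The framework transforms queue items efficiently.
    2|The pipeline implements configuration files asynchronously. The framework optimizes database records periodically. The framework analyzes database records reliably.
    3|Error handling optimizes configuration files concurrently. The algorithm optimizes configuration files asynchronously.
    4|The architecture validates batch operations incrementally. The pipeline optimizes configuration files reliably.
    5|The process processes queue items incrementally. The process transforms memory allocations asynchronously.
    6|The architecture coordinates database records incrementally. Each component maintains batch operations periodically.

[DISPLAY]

[chapter.txt]│ readme.md                                                  
──────────────────────────────────────────────────────────────────────────
                                                                          
The process transforms queue items concurrently. The framework optimizes u
The system implements thread pools sequentially. The system generates log 
Data processing monitors log entries concurrently.                        
The system coordinates configuration files efficiently. Each component mon
The framework manages memory allocations concurrently. The pipeline coordi
                                                                          
                                                                          
                                                                          
                                                                          
                                                                          
                                                                          
                                                                          
                                                                          
                                                                          
                                                                          
                                                                          
                                                                          
                                                                          


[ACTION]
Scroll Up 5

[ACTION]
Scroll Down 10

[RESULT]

[chapter.txt]│ readme.md                                                  
──────────────────────────────────────────────────────────────────────────
The framework manages memory allocations concurrently. The pipeline coordi
                                                                          
                                                                          
                                                                          
                                                                          
                                                                          
                                                                          
                                                                          
                                                                          
                                                                          
                                                                          
                                                                          
                                                                          
                                                                          
                                                                          
                                                                          
                                                                          
                                                                          
                                                                          


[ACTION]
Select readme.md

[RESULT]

 chapter.txt │[readme.md]                                                 
──────────────────────────────────────────────────────────────────────────
The framework transforms queue items efficiently.                         
The pipeline implements configuration files asynchronously. The framework 
Error handling optimizes configuration files concurrently. The algorithm o
The architecture validates batch operations incrementally. The pipeline op
The process processes queue items incrementally. The process transforms me
The architecture coordinates database records incrementally. Each componen
                                                                          
                                                                          
                                                                          
                                                                          
                                                                          
                                                                          
                                                                          
                                                                          
                                                                          
                                                                          
                                                                          
                                                                          
                                                                          


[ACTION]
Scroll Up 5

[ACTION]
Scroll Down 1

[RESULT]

 chapter.txt │[readme.md]                                                 
──────────────────────────────────────────────────────────────────────────
The pipeline implements configuration files asynchronously. The framework 
Error handling optimizes configuration files concurrently. The algorithm o
The architecture validates batch operations incrementally. The pipeline op
The process processes queue items incrementally. The process transforms me
The architecture coordinates database records incrementally. Each componen
                                                                          
                                                                          
                                                                          
                                                                          
                                                                          
                                                                          
                                                                          
                                                                          
                                                                          
                                                                          
                                                                          
                                                                          
                                                                          
                                                                          
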